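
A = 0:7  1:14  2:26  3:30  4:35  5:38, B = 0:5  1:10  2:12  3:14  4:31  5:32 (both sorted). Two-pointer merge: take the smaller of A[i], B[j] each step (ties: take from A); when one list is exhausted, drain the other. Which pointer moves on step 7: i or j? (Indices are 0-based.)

i

[i=0,j=0] A[i]=7>B[j]=5 take 5 → j++
[i=0,j=1] A[i]=7<=B[j]=10 take 7 → i++
[i=1,j=1] A[i]=14>B[j]=10 take 10 → j++
[i=1,j=2] A[i]=14>B[j]=12 take 12 → j++
[i=1,j=3] A[i]=14<=B[j]=14 take 14 → i++
[i=2,j=3] A[i]=26>B[j]=14 take 14 → j++
[i=2,j=4] A[i]=26<=B[j]=31 take 26 → i++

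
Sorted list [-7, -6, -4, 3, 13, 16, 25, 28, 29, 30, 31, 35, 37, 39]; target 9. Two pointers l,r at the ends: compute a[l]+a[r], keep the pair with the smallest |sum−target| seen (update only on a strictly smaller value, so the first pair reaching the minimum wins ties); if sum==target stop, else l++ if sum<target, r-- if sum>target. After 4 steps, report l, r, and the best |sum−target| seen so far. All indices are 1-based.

[1,14] -7+39=32 d=23 * → r--
[1,13] -7+37=30 d=21 * → r--
[1,12] -7+35=28 d=19 * → r--
[1,11] -7+31=24 d=15 * → r--

l=1, r=10, best |Δ|=15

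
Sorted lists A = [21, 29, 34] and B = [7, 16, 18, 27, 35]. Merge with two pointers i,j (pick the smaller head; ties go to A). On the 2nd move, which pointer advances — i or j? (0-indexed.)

[i=0,j=0] A[i]=21>B[j]=7 take 7 → j++
[i=0,j=1] A[i]=21>B[j]=16 take 16 → j++

j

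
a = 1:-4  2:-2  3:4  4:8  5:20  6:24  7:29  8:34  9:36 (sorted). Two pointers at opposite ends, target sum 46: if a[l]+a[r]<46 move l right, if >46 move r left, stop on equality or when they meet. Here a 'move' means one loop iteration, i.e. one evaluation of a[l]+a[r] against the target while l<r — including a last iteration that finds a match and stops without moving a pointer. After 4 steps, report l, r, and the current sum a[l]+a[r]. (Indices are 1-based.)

l=5, r=9, sum=56

l=1 r=9: -4+36=32 <46, l++
l=2 r=9: -2+36=34 <46, l++
l=3 r=9: 4+36=40 <46, l++
l=4 r=9: 8+36=44 <46, l++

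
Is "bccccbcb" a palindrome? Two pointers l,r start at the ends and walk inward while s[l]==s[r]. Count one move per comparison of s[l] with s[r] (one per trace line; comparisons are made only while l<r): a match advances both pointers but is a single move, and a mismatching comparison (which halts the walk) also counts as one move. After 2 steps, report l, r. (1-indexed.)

[1,8] 'b'=='b' → l++,r--
[2,7] 'c'=='c' → l++,r--

l=3, r=6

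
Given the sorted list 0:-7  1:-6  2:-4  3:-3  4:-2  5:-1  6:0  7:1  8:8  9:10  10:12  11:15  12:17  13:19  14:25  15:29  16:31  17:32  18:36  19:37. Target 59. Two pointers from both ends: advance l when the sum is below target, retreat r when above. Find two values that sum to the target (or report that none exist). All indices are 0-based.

no pair

[0,19] -7+37=30 <59 → l++
[1,19] -6+37=31 <59 → l++
[2,19] -4+37=33 <59 → l++
[3,19] -3+37=34 <59 → l++
[4,19] -2+37=35 <59 → l++
[5,19] -1+37=36 <59 → l++
[6,19] 0+37=37 <59 → l++
[7,19] 1+37=38 <59 → l++
[8,19] 8+37=45 <59 → l++
[9,19] 10+37=47 <59 → l++
[10,19] 12+37=49 <59 → l++
[11,19] 15+37=52 <59 → l++
[12,19] 17+37=54 <59 → l++
[13,19] 19+37=56 <59 → l++
[14,19] 25+37=62 >59 → r--
[14,18] 25+36=61 >59 → r--
[14,17] 25+32=57 <59 → l++
[15,17] 29+32=61 >59 → r--
[15,16] 29+31=60 >59 → r--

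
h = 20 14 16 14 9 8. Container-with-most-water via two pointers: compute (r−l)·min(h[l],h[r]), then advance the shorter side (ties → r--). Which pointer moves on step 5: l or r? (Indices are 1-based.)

r

[1,6] min(20,8)*5=40 best=40 * → r--
[1,5] min(20,9)*4=36 best=40 → r--
[1,4] min(20,14)*3=42 best=42 * → r--
[1,3] min(20,16)*2=32 best=42 → r--
[1,2] min(20,14)*1=14 best=42 → r--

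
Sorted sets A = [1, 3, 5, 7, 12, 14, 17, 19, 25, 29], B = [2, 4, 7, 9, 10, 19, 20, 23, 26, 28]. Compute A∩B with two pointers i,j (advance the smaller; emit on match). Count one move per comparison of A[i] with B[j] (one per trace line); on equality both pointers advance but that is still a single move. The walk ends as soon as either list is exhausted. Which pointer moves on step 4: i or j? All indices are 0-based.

j

[i=0,j=0] 1<2 → i++
[i=1,j=0] 3>2 → j++
[i=1,j=1] 3<4 → i++
[i=2,j=1] 5>4 → j++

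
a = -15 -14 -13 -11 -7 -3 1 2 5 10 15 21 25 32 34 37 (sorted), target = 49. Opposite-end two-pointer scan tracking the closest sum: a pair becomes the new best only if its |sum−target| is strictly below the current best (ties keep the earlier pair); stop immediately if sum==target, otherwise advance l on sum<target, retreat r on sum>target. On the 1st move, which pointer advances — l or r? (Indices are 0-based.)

l=0 r=15: -15+37=22 d=27 *, l++

l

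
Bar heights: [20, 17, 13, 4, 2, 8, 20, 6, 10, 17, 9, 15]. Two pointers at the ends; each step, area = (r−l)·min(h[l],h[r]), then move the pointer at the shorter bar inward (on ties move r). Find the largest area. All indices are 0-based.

[0,11] min(20,15)*11=165 best=165 * → r--
[0,10] min(20,9)*10=90 best=165 → r--
[0,9] min(20,17)*9=153 best=165 → r--
[0,8] min(20,10)*8=80 best=165 → r--
[0,7] min(20,6)*7=42 best=165 → r--
[0,6] min(20,20)*6=120 best=165 → r--
[0,5] min(20,8)*5=40 best=165 → r--
[0,4] min(20,2)*4=8 best=165 → r--
[0,3] min(20,4)*3=12 best=165 → r--
[0,2] min(20,13)*2=26 best=165 → r--
[0,1] min(20,17)*1=17 best=165 → r--

max area = 165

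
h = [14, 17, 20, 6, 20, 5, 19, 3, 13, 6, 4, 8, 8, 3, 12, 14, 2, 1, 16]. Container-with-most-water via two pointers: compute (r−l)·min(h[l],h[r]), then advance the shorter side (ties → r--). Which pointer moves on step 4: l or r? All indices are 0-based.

r

l=0 r=18: min(14,16)*18=252 best=252 *, l++
l=1 r=18: min(17,16)*17=272 best=272 *, r--
l=1 r=17: min(17,1)*16=16 best=272, r--
l=1 r=16: min(17,2)*15=30 best=272, r--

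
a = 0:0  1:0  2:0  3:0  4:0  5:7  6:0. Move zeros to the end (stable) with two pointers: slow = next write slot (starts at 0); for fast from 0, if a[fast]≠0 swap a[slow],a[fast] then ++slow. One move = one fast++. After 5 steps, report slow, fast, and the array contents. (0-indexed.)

slow=0, fast=5, a=[0, 0, 0, 0, 0, 7, 0]

slow=0 fast=0: a[fast]=0, fast++
slow=0 fast=1: a[fast]=0, fast++
slow=0 fast=2: a[fast]=0, fast++
slow=0 fast=3: a[fast]=0, fast++
slow=0 fast=4: a[fast]=0, fast++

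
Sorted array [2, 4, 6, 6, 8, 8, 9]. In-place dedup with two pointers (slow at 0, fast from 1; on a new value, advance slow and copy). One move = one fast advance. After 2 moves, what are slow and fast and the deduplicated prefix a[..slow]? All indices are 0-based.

slow=0 fast=1: a[fast]=4≠a[slow]=2 write a[1]=4, slow++,fast++
slow=1 fast=2: a[fast]=6≠a[slow]=4 write a[2]=6, slow++,fast++

slow=2, fast=3, prefix=[2, 4, 6]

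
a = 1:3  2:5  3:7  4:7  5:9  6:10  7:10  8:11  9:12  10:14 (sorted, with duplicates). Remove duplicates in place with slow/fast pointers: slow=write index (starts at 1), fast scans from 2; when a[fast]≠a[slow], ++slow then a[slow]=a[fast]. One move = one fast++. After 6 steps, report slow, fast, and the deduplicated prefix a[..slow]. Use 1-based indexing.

slow=1 fast=2: a[fast]=5≠a[slow]=3 write a[2]=5, slow++,fast++
slow=2 fast=3: a[fast]=7≠a[slow]=5 write a[3]=7, slow++,fast++
slow=3 fast=4: a[fast]=7=a[slow] dup, fast++
slow=3 fast=5: a[fast]=9≠a[slow]=7 write a[4]=9, slow++,fast++
slow=4 fast=6: a[fast]=10≠a[slow]=9 write a[5]=10, slow++,fast++
slow=5 fast=7: a[fast]=10=a[slow] dup, fast++

slow=5, fast=8, prefix=[3, 5, 7, 9, 10]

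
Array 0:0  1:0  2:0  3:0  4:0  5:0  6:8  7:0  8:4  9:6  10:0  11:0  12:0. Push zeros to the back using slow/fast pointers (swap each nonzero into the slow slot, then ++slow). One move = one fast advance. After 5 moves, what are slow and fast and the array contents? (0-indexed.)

(s=0,f=0) a[fast]=0 → fast++
(s=0,f=1) a[fast]=0 → fast++
(s=0,f=2) a[fast]=0 → fast++
(s=0,f=3) a[fast]=0 → fast++
(s=0,f=4) a[fast]=0 → fast++

slow=0, fast=5, a=[0, 0, 0, 0, 0, 0, 8, 0, 4, 6, 0, 0, 0]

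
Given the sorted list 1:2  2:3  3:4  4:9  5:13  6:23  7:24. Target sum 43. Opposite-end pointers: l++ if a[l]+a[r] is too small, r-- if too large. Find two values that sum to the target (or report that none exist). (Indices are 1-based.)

no pair

[1,7] 2+24=26 <43 → l++
[2,7] 3+24=27 <43 → l++
[3,7] 4+24=28 <43 → l++
[4,7] 9+24=33 <43 → l++
[5,7] 13+24=37 <43 → l++
[6,7] 23+24=47 >43 → r--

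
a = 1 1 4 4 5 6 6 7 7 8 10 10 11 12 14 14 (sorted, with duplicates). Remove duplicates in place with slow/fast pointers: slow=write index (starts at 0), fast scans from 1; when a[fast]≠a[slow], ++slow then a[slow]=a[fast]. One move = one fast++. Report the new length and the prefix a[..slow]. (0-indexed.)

length 10; prefix = [1, 4, 5, 6, 7, 8, 10, 11, 12, 14]

(s=0,f=1) a[fast]=1=a[slow] dup → fast++
(s=0,f=2) a[fast]=4≠a[slow]=1 write a[1]=4 → slow++,fast++
(s=1,f=3) a[fast]=4=a[slow] dup → fast++
(s=1,f=4) a[fast]=5≠a[slow]=4 write a[2]=5 → slow++,fast++
(s=2,f=5) a[fast]=6≠a[slow]=5 write a[3]=6 → slow++,fast++
(s=3,f=6) a[fast]=6=a[slow] dup → fast++
(s=3,f=7) a[fast]=7≠a[slow]=6 write a[4]=7 → slow++,fast++
(s=4,f=8) a[fast]=7=a[slow] dup → fast++
(s=4,f=9) a[fast]=8≠a[slow]=7 write a[5]=8 → slow++,fast++
(s=5,f=10) a[fast]=10≠a[slow]=8 write a[6]=10 → slow++,fast++
(s=6,f=11) a[fast]=10=a[slow] dup → fast++
(s=6,f=12) a[fast]=11≠a[slow]=10 write a[7]=11 → slow++,fast++
(s=7,f=13) a[fast]=12≠a[slow]=11 write a[8]=12 → slow++,fast++
(s=8,f=14) a[fast]=14≠a[slow]=12 write a[9]=14 → slow++,fast++
(s=9,f=15) a[fast]=14=a[slow] dup → fast++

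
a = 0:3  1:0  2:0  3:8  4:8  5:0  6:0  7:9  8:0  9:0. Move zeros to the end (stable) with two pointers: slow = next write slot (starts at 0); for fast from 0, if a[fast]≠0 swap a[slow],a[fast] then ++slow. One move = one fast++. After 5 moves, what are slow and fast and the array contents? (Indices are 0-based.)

slow=3, fast=5, a=[3, 8, 8, 0, 0, 0, 0, 9, 0, 0]

(s=0,f=0) a[fast]=3≠0 swap→a[0]=3 → slow++,fast++
(s=1,f=1) a[fast]=0 → fast++
(s=1,f=2) a[fast]=0 → fast++
(s=1,f=3) a[fast]=8≠0 swap→a[1]=8 → slow++,fast++
(s=2,f=4) a[fast]=8≠0 swap→a[2]=8 → slow++,fast++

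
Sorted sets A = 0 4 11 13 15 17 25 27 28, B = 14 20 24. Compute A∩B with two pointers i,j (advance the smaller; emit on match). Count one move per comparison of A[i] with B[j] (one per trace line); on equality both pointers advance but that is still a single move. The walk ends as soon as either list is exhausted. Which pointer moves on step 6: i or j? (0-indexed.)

i

i=0 j=0: 0<14, i++
i=1 j=0: 4<14, i++
i=2 j=0: 11<14, i++
i=3 j=0: 13<14, i++
i=4 j=0: 15>14, j++
i=4 j=1: 15<20, i++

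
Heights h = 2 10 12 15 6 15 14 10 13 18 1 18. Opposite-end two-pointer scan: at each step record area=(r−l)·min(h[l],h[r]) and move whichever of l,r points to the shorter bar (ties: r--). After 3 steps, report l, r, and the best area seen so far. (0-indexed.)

l=0 r=11: min(2,18)*11=22 best=22 *, l++
l=1 r=11: min(10,18)*10=100 best=100 *, l++
l=2 r=11: min(12,18)*9=108 best=108 *, l++

l=3, r=11, best area=108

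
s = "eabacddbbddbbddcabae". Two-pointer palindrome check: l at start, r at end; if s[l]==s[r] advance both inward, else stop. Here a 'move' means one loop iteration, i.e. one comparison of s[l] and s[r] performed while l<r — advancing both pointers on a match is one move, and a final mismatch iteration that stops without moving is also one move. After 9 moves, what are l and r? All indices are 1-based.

[1,20] 'e'=='e' → l++,r--
[2,19] 'a'=='a' → l++,r--
[3,18] 'b'=='b' → l++,r--
[4,17] 'a'=='a' → l++,r--
[5,16] 'c'=='c' → l++,r--
[6,15] 'd'=='d' → l++,r--
[7,14] 'd'=='d' → l++,r--
[8,13] 'b'=='b' → l++,r--
[9,12] 'b'=='b' → l++,r--

l=10, r=11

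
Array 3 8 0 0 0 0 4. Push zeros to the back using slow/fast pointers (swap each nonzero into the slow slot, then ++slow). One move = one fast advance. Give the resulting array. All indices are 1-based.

[3, 8, 4, 0, 0, 0, 0]

slow=1 fast=1: a[fast]=3≠0 swap→a[1]=3, slow++,fast++
slow=2 fast=2: a[fast]=8≠0 swap→a[2]=8, slow++,fast++
slow=3 fast=3: a[fast]=0, fast++
slow=3 fast=4: a[fast]=0, fast++
slow=3 fast=5: a[fast]=0, fast++
slow=3 fast=6: a[fast]=0, fast++
slow=3 fast=7: a[fast]=4≠0 swap→a[3]=4, slow++,fast++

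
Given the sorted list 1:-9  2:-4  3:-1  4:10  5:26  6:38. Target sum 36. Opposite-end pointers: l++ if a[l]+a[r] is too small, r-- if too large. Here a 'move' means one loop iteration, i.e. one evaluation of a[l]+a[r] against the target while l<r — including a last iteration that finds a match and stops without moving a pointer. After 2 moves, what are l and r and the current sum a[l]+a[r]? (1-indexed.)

l=1 r=6: -9+38=29 <36, l++
l=2 r=6: -4+38=34 <36, l++

l=3, r=6, sum=37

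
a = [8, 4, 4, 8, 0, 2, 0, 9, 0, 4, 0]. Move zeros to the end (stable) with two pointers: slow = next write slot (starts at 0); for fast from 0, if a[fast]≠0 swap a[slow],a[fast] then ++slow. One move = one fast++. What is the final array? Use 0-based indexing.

(s=0,f=0) a[fast]=8≠0 swap→a[0]=8 → slow++,fast++
(s=1,f=1) a[fast]=4≠0 swap→a[1]=4 → slow++,fast++
(s=2,f=2) a[fast]=4≠0 swap→a[2]=4 → slow++,fast++
(s=3,f=3) a[fast]=8≠0 swap→a[3]=8 → slow++,fast++
(s=4,f=4) a[fast]=0 → fast++
(s=4,f=5) a[fast]=2≠0 swap→a[4]=2 → slow++,fast++
(s=5,f=6) a[fast]=0 → fast++
(s=5,f=7) a[fast]=9≠0 swap→a[5]=9 → slow++,fast++
(s=6,f=8) a[fast]=0 → fast++
(s=6,f=9) a[fast]=4≠0 swap→a[6]=4 → slow++,fast++
(s=7,f=10) a[fast]=0 → fast++

[8, 4, 4, 8, 2, 9, 4, 0, 0, 0, 0]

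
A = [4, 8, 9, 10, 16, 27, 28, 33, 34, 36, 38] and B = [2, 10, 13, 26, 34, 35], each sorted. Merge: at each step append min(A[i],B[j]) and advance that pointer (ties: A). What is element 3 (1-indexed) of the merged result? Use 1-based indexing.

merged[3] = 8

i=1 j=1: A[i]=4>B[j]=2 take 2, j++
i=1 j=2: A[i]=4<=B[j]=10 take 4, i++
i=2 j=2: A[i]=8<=B[j]=10 take 8, i++
i=3 j=2: A[i]=9<=B[j]=10 take 9, i++
i=4 j=2: A[i]=10<=B[j]=10 take 10, i++
i=5 j=2: A[i]=16>B[j]=10 take 10, j++
i=5 j=3: A[i]=16>B[j]=13 take 13, j++
i=5 j=4: A[i]=16<=B[j]=26 take 16, i++
i=6 j=4: A[i]=27>B[j]=26 take 26, j++
i=6 j=5: A[i]=27<=B[j]=34 take 27, i++
i=7 j=5: A[i]=28<=B[j]=34 take 28, i++
i=8 j=5: A[i]=33<=B[j]=34 take 33, i++
i=9 j=5: A[i]=34<=B[j]=34 take 34, i++
i=10 j=5: A[i]=36>B[j]=34 take 34, j++
i=10 j=6: A[i]=36>B[j]=35 take 35, j++
i=10 j=7: B done, take A[i]=36, i++
i=11 j=7: B done, take A[i]=38, i++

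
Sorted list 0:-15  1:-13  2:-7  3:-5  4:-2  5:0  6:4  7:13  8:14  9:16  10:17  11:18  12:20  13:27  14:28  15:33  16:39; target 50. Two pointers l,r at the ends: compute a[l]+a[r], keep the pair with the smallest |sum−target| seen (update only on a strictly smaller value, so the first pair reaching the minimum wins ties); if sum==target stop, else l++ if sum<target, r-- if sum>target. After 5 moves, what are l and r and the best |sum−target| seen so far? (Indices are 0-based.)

[0,16] -15+39=24 d=26 * → l++
[1,16] -13+39=26 d=24 * → l++
[2,16] -7+39=32 d=18 * → l++
[3,16] -5+39=34 d=16 * → l++
[4,16] -2+39=37 d=13 * → l++

l=5, r=16, best |Δ|=13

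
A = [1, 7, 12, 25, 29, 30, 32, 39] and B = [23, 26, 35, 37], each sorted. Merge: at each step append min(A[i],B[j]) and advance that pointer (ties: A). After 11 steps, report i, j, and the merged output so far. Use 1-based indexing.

i=8, j=5, merged so far=[1, 7, 12, 23, 25, 26, 29, 30, 32, 35, 37]

i=1 j=1: A[i]=1<=B[j]=23 take 1, i++
i=2 j=1: A[i]=7<=B[j]=23 take 7, i++
i=3 j=1: A[i]=12<=B[j]=23 take 12, i++
i=4 j=1: A[i]=25>B[j]=23 take 23, j++
i=4 j=2: A[i]=25<=B[j]=26 take 25, i++
i=5 j=2: A[i]=29>B[j]=26 take 26, j++
i=5 j=3: A[i]=29<=B[j]=35 take 29, i++
i=6 j=3: A[i]=30<=B[j]=35 take 30, i++
i=7 j=3: A[i]=32<=B[j]=35 take 32, i++
i=8 j=3: A[i]=39>B[j]=35 take 35, j++
i=8 j=4: A[i]=39>B[j]=37 take 37, j++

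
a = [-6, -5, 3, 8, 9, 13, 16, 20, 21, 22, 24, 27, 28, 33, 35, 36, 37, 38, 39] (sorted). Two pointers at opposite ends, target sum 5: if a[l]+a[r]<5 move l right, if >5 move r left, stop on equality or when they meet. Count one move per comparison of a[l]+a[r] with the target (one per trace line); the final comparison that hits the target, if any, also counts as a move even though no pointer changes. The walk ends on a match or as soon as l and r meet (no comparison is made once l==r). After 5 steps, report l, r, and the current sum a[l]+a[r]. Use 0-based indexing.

l=0, r=13, sum=27

[0,18] -6+39=33 >5 → r--
[0,17] -6+38=32 >5 → r--
[0,16] -6+37=31 >5 → r--
[0,15] -6+36=30 >5 → r--
[0,14] -6+35=29 >5 → r--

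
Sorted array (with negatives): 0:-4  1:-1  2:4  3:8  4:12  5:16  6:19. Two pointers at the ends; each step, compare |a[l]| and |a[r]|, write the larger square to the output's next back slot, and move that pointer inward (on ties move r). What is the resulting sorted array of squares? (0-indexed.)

[1, 16, 16, 64, 144, 256, 361]

[0,6] |-4|<=|19| out[6]=361 → r--
[0,5] |-4|<=|16| out[5]=256 → r--
[0,4] |-4|<=|12| out[4]=144 → r--
[0,3] |-4|<=|8| out[3]=64 → r--
[0,2] |-4|<=|4| out[2]=16 → r--
[0,1] |-4|>|-1| out[1]=16 → l++
[1,1] |-1|<=|-1| out[0]=1 → r--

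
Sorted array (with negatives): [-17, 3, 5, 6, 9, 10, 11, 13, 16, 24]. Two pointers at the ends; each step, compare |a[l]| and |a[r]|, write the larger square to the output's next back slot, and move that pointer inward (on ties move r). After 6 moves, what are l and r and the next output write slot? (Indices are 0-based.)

l=1, r=4, next write slot=3

l=0 r=9: |-17|<=|24| out[9]=576, r--
l=0 r=8: |-17|>|16| out[8]=289, l++
l=1 r=8: |3|<=|16| out[7]=256, r--
l=1 r=7: |3|<=|13| out[6]=169, r--
l=1 r=6: |3|<=|11| out[5]=121, r--
l=1 r=5: |3|<=|10| out[4]=100, r--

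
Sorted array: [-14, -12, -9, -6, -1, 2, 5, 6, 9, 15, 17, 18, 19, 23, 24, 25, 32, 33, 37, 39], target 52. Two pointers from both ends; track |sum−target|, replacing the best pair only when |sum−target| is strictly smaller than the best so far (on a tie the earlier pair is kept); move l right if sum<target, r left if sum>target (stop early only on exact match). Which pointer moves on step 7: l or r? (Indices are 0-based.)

l=0 r=19: -14+39=25 d=27 *, l++
l=1 r=19: -12+39=27 d=25 *, l++
l=2 r=19: -9+39=30 d=22 *, l++
l=3 r=19: -6+39=33 d=19 *, l++
l=4 r=19: -1+39=38 d=14 *, l++
l=5 r=19: 2+39=41 d=11 *, l++
l=6 r=19: 5+39=44 d=8 *, l++

l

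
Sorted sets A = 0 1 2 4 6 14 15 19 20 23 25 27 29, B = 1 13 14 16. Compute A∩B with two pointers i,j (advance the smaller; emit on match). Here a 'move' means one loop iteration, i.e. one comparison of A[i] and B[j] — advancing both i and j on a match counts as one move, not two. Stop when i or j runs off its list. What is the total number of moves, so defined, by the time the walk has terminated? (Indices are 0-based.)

9 moves

i=0 j=0: 0<1, i++
i=1 j=0: 1==1 emit, i++,j++
i=2 j=1: 2<13, i++
i=3 j=1: 4<13, i++
i=4 j=1: 6<13, i++
i=5 j=1: 14>13, j++
i=5 j=2: 14==14 emit, i++,j++
i=6 j=3: 15<16, i++
i=7 j=3: 19>16, j++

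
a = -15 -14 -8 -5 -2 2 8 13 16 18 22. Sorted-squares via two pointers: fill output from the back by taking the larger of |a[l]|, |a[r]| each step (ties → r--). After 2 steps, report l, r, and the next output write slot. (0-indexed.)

l=0 r=10: |-15|<=|22| out[10]=484, r--
l=0 r=9: |-15|<=|18| out[9]=324, r--

l=0, r=8, next write slot=8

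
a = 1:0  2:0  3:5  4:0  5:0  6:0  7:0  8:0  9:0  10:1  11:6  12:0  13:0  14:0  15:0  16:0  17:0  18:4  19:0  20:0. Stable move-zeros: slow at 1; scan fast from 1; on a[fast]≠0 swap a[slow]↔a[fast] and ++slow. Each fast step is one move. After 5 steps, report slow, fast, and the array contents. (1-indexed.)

(s=1,f=1) a[fast]=0 → fast++
(s=1,f=2) a[fast]=0 → fast++
(s=1,f=3) a[fast]=5≠0 swap→a[1]=5 → slow++,fast++
(s=2,f=4) a[fast]=0 → fast++
(s=2,f=5) a[fast]=0 → fast++

slow=2, fast=6, a=[5, 0, 0, 0, 0, 0, 0, 0, 0, 1, 6, 0, 0, 0, 0, 0, 0, 4, 0, 0]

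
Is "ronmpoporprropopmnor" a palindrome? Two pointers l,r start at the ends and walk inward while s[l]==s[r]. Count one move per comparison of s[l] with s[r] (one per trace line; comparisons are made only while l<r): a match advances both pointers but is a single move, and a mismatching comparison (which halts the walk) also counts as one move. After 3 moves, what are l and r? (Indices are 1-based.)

l=1 r=20: 'r'=='r', l++,r--
l=2 r=19: 'o'=='o', l++,r--
l=3 r=18: 'n'=='n', l++,r--

l=4, r=17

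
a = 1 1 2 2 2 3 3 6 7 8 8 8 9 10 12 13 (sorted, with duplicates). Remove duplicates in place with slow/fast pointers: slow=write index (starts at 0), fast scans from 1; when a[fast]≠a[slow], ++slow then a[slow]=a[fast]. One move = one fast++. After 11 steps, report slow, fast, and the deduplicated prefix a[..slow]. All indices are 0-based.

slow=5, fast=12, prefix=[1, 2, 3, 6, 7, 8]

slow=0 fast=1: a[fast]=1=a[slow] dup, fast++
slow=0 fast=2: a[fast]=2≠a[slow]=1 write a[1]=2, slow++,fast++
slow=1 fast=3: a[fast]=2=a[slow] dup, fast++
slow=1 fast=4: a[fast]=2=a[slow] dup, fast++
slow=1 fast=5: a[fast]=3≠a[slow]=2 write a[2]=3, slow++,fast++
slow=2 fast=6: a[fast]=3=a[slow] dup, fast++
slow=2 fast=7: a[fast]=6≠a[slow]=3 write a[3]=6, slow++,fast++
slow=3 fast=8: a[fast]=7≠a[slow]=6 write a[4]=7, slow++,fast++
slow=4 fast=9: a[fast]=8≠a[slow]=7 write a[5]=8, slow++,fast++
slow=5 fast=10: a[fast]=8=a[slow] dup, fast++
slow=5 fast=11: a[fast]=8=a[slow] dup, fast++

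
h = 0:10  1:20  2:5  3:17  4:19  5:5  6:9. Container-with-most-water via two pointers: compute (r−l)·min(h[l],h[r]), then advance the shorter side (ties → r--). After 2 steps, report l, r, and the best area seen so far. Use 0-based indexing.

l=0 r=6: min(10,9)*6=54 best=54 *, r--
l=0 r=5: min(10,5)*5=25 best=54, r--

l=0, r=4, best area=54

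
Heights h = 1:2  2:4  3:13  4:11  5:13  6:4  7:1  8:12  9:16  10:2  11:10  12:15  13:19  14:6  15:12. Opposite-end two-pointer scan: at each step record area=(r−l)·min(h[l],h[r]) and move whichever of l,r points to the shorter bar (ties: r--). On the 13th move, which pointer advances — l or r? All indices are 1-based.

l=1 r=15: min(2,12)*14=28 best=28 *, l++
l=2 r=15: min(4,12)*13=52 best=52 *, l++
l=3 r=15: min(13,12)*12=144 best=144 *, r--
l=3 r=14: min(13,6)*11=66 best=144, r--
l=3 r=13: min(13,19)*10=130 best=144, l++
l=4 r=13: min(11,19)*9=99 best=144, l++
l=5 r=13: min(13,19)*8=104 best=144, l++
l=6 r=13: min(4,19)*7=28 best=144, l++
l=7 r=13: min(1,19)*6=6 best=144, l++
l=8 r=13: min(12,19)*5=60 best=144, l++
l=9 r=13: min(16,19)*4=64 best=144, l++
l=10 r=13: min(2,19)*3=6 best=144, l++
l=11 r=13: min(10,19)*2=20 best=144, l++

l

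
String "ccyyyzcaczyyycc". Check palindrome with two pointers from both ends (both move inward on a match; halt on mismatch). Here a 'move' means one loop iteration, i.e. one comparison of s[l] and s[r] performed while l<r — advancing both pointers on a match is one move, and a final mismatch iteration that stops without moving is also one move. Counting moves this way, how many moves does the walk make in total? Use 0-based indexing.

7 moves

[0,14] 'c'=='c' → l++,r--
[1,13] 'c'=='c' → l++,r--
[2,12] 'y'=='y' → l++,r--
[3,11] 'y'=='y' → l++,r--
[4,10] 'y'=='y' → l++,r--
[5,9] 'z'=='z' → l++,r--
[6,8] 'c'=='c' → l++,r--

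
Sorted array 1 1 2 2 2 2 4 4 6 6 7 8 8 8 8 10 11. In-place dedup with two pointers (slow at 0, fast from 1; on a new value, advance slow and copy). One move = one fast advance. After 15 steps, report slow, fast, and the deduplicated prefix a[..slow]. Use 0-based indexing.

slow=0 fast=1: a[fast]=1=a[slow] dup, fast++
slow=0 fast=2: a[fast]=2≠a[slow]=1 write a[1]=2, slow++,fast++
slow=1 fast=3: a[fast]=2=a[slow] dup, fast++
slow=1 fast=4: a[fast]=2=a[slow] dup, fast++
slow=1 fast=5: a[fast]=2=a[slow] dup, fast++
slow=1 fast=6: a[fast]=4≠a[slow]=2 write a[2]=4, slow++,fast++
slow=2 fast=7: a[fast]=4=a[slow] dup, fast++
slow=2 fast=8: a[fast]=6≠a[slow]=4 write a[3]=6, slow++,fast++
slow=3 fast=9: a[fast]=6=a[slow] dup, fast++
slow=3 fast=10: a[fast]=7≠a[slow]=6 write a[4]=7, slow++,fast++
slow=4 fast=11: a[fast]=8≠a[slow]=7 write a[5]=8, slow++,fast++
slow=5 fast=12: a[fast]=8=a[slow] dup, fast++
slow=5 fast=13: a[fast]=8=a[slow] dup, fast++
slow=5 fast=14: a[fast]=8=a[slow] dup, fast++
slow=5 fast=15: a[fast]=10≠a[slow]=8 write a[6]=10, slow++,fast++

slow=6, fast=16, prefix=[1, 2, 4, 6, 7, 8, 10]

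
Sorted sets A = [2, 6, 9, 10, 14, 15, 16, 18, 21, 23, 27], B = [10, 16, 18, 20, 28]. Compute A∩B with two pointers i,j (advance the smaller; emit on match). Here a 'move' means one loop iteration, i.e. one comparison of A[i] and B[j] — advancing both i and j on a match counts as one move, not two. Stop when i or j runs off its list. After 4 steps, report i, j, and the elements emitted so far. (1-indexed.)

i=5, j=2, emitted=[10]

[i=1,j=1] 2<10 → i++
[i=2,j=1] 6<10 → i++
[i=3,j=1] 9<10 → i++
[i=4,j=1] 10==10 emit → i++,j++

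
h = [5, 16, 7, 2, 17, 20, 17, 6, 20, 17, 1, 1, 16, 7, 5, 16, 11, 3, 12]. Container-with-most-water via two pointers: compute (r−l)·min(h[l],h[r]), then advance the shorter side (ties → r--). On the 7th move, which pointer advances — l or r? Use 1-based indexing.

r

[1,19] min(5,12)*18=90 best=90 * → l++
[2,19] min(16,12)*17=204 best=204 * → r--
[2,18] min(16,3)*16=48 best=204 → r--
[2,17] min(16,11)*15=165 best=204 → r--
[2,16] min(16,16)*14=224 best=224 * → r--
[2,15] min(16,5)*13=65 best=224 → r--
[2,14] min(16,7)*12=84 best=224 → r--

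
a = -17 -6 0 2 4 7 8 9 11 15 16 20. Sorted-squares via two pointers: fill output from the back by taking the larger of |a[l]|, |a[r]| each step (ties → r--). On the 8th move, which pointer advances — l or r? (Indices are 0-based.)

[0,11] |-17|<=|20| out[11]=400 → r--
[0,10] |-17|>|16| out[10]=289 → l++
[1,10] |-6|<=|16| out[9]=256 → r--
[1,9] |-6|<=|15| out[8]=225 → r--
[1,8] |-6|<=|11| out[7]=121 → r--
[1,7] |-6|<=|9| out[6]=81 → r--
[1,6] |-6|<=|8| out[5]=64 → r--
[1,5] |-6|<=|7| out[4]=49 → r--

r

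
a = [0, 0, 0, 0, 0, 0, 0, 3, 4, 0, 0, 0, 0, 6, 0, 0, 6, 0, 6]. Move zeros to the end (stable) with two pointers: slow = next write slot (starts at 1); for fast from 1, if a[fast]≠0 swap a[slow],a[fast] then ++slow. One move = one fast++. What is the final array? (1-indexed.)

slow=1 fast=1: a[fast]=0, fast++
slow=1 fast=2: a[fast]=0, fast++
slow=1 fast=3: a[fast]=0, fast++
slow=1 fast=4: a[fast]=0, fast++
slow=1 fast=5: a[fast]=0, fast++
slow=1 fast=6: a[fast]=0, fast++
slow=1 fast=7: a[fast]=0, fast++
slow=1 fast=8: a[fast]=3≠0 swap→a[1]=3, slow++,fast++
slow=2 fast=9: a[fast]=4≠0 swap→a[2]=4, slow++,fast++
slow=3 fast=10: a[fast]=0, fast++
slow=3 fast=11: a[fast]=0, fast++
slow=3 fast=12: a[fast]=0, fast++
slow=3 fast=13: a[fast]=0, fast++
slow=3 fast=14: a[fast]=6≠0 swap→a[3]=6, slow++,fast++
slow=4 fast=15: a[fast]=0, fast++
slow=4 fast=16: a[fast]=0, fast++
slow=4 fast=17: a[fast]=6≠0 swap→a[4]=6, slow++,fast++
slow=5 fast=18: a[fast]=0, fast++
slow=5 fast=19: a[fast]=6≠0 swap→a[5]=6, slow++,fast++

[3, 4, 6, 6, 6, 0, 0, 0, 0, 0, 0, 0, 0, 0, 0, 0, 0, 0, 0]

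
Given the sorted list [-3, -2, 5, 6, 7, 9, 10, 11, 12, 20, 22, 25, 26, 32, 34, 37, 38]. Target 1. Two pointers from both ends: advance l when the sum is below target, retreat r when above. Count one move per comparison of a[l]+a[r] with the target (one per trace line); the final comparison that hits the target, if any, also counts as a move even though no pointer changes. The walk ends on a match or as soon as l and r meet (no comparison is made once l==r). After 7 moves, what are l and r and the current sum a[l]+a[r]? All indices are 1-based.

l=1, r=10, sum=17

[1,17] -3+38=35 >1 → r--
[1,16] -3+37=34 >1 → r--
[1,15] -3+34=31 >1 → r--
[1,14] -3+32=29 >1 → r--
[1,13] -3+26=23 >1 → r--
[1,12] -3+25=22 >1 → r--
[1,11] -3+22=19 >1 → r--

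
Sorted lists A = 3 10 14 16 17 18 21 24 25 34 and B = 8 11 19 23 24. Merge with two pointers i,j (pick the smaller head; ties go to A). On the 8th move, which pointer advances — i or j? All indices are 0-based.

i

[i=0,j=0] A[i]=3<=B[j]=8 take 3 → i++
[i=1,j=0] A[i]=10>B[j]=8 take 8 → j++
[i=1,j=1] A[i]=10<=B[j]=11 take 10 → i++
[i=2,j=1] A[i]=14>B[j]=11 take 11 → j++
[i=2,j=2] A[i]=14<=B[j]=19 take 14 → i++
[i=3,j=2] A[i]=16<=B[j]=19 take 16 → i++
[i=4,j=2] A[i]=17<=B[j]=19 take 17 → i++
[i=5,j=2] A[i]=18<=B[j]=19 take 18 → i++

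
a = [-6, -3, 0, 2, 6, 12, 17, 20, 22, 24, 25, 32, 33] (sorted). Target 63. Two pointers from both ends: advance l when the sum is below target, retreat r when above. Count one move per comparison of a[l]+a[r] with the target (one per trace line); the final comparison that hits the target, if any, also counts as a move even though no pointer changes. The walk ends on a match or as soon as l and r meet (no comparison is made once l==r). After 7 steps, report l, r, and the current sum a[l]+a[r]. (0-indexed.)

l=7, r=12, sum=53

[0,12] -6+33=27 <63 → l++
[1,12] -3+33=30 <63 → l++
[2,12] 0+33=33 <63 → l++
[3,12] 2+33=35 <63 → l++
[4,12] 6+33=39 <63 → l++
[5,12] 12+33=45 <63 → l++
[6,12] 17+33=50 <63 → l++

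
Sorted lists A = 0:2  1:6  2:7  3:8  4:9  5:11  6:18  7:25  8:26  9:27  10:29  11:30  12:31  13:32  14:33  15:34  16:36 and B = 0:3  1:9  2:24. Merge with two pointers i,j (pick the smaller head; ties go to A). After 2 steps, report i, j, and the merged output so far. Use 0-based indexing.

i=0 j=0: A[i]=2<=B[j]=3 take 2, i++
i=1 j=0: A[i]=6>B[j]=3 take 3, j++

i=1, j=1, merged so far=[2, 3]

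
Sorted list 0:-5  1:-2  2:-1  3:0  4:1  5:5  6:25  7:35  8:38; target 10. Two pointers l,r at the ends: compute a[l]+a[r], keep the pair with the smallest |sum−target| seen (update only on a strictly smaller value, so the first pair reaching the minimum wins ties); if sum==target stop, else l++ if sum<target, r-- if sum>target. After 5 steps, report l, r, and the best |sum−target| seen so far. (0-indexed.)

l=0 r=8: -5+38=33 d=23 *, r--
l=0 r=7: -5+35=30 d=20 *, r--
l=0 r=6: -5+25=20 d=10 *, r--
l=0 r=5: -5+5=0 d=10, l++
l=1 r=5: -2+5=3 d=7 *, l++

l=2, r=5, best |Δ|=7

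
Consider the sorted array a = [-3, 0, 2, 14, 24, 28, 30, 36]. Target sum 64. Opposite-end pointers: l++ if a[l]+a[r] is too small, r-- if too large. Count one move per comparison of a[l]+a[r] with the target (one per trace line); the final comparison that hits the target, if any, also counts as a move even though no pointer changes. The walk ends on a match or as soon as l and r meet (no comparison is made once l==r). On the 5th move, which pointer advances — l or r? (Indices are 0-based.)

l=0 r=7: -3+36=33 <64, l++
l=1 r=7: 0+36=36 <64, l++
l=2 r=7: 2+36=38 <64, l++
l=3 r=7: 14+36=50 <64, l++
l=4 r=7: 24+36=60 <64, l++

l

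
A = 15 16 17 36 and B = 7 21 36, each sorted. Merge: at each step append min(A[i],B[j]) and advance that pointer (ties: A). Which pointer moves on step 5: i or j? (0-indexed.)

[i=0,j=0] A[i]=15>B[j]=7 take 7 → j++
[i=0,j=1] A[i]=15<=B[j]=21 take 15 → i++
[i=1,j=1] A[i]=16<=B[j]=21 take 16 → i++
[i=2,j=1] A[i]=17<=B[j]=21 take 17 → i++
[i=3,j=1] A[i]=36>B[j]=21 take 21 → j++

j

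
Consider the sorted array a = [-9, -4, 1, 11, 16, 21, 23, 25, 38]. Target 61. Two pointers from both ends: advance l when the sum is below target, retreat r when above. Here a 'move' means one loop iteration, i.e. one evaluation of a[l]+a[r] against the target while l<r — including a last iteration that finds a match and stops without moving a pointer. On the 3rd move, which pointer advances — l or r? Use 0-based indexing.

l

l=0 r=8: -9+38=29 <61, l++
l=1 r=8: -4+38=34 <61, l++
l=2 r=8: 1+38=39 <61, l++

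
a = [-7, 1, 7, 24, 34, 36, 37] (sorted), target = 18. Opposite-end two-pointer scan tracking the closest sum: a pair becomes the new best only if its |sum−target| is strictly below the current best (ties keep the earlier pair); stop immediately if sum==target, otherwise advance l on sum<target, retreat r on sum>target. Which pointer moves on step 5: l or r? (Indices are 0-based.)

l=0 r=6: -7+37=30 d=12 *, r--
l=0 r=5: -7+36=29 d=11 *, r--
l=0 r=4: -7+34=27 d=9 *, r--
l=0 r=3: -7+24=17 d=1 *, l++
l=1 r=3: 1+24=25 d=7, r--

r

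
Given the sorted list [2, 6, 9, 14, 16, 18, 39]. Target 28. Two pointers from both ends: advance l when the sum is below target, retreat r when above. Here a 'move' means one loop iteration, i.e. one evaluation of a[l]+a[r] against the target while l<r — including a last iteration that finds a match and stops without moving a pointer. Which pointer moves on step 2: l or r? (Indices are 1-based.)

l=1 r=7: 2+39=41 >28, r--
l=1 r=6: 2+18=20 <28, l++

l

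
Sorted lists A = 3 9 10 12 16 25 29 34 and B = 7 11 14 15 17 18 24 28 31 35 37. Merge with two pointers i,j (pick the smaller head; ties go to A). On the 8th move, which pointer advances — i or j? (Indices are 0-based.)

[i=0,j=0] A[i]=3<=B[j]=7 take 3 → i++
[i=1,j=0] A[i]=9>B[j]=7 take 7 → j++
[i=1,j=1] A[i]=9<=B[j]=11 take 9 → i++
[i=2,j=1] A[i]=10<=B[j]=11 take 10 → i++
[i=3,j=1] A[i]=12>B[j]=11 take 11 → j++
[i=3,j=2] A[i]=12<=B[j]=14 take 12 → i++
[i=4,j=2] A[i]=16>B[j]=14 take 14 → j++
[i=4,j=3] A[i]=16>B[j]=15 take 15 → j++

j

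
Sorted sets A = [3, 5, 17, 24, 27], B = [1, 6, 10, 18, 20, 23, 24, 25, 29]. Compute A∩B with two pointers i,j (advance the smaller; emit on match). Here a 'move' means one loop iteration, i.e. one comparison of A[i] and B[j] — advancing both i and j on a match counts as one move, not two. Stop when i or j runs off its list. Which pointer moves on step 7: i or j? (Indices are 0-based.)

j

[i=0,j=0] 3>1 → j++
[i=0,j=1] 3<6 → i++
[i=1,j=1] 5<6 → i++
[i=2,j=1] 17>6 → j++
[i=2,j=2] 17>10 → j++
[i=2,j=3] 17<18 → i++
[i=3,j=3] 24>18 → j++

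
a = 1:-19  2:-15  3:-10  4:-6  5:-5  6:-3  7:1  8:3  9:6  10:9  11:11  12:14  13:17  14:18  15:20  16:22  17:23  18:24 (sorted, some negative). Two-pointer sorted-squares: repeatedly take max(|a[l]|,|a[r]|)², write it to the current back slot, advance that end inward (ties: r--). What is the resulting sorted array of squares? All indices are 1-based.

[1, 9, 9, 25, 36, 36, 81, 100, 121, 196, 225, 289, 324, 361, 400, 484, 529, 576]

l=1 r=18: |-19|<=|24| out[18]=576, r--
l=1 r=17: |-19|<=|23| out[17]=529, r--
l=1 r=16: |-19|<=|22| out[16]=484, r--
l=1 r=15: |-19|<=|20| out[15]=400, r--
l=1 r=14: |-19|>|18| out[14]=361, l++
l=2 r=14: |-15|<=|18| out[13]=324, r--
l=2 r=13: |-15|<=|17| out[12]=289, r--
l=2 r=12: |-15|>|14| out[11]=225, l++
l=3 r=12: |-10|<=|14| out[10]=196, r--
l=3 r=11: |-10|<=|11| out[9]=121, r--
l=3 r=10: |-10|>|9| out[8]=100, l++
l=4 r=10: |-6|<=|9| out[7]=81, r--
l=4 r=9: |-6|<=|6| out[6]=36, r--
l=4 r=8: |-6|>|3| out[5]=36, l++
l=5 r=8: |-5|>|3| out[4]=25, l++
l=6 r=8: |-3|<=|3| out[3]=9, r--
l=6 r=7: |-3|>|1| out[2]=9, l++
l=7 r=7: |1|<=|1| out[1]=1, r--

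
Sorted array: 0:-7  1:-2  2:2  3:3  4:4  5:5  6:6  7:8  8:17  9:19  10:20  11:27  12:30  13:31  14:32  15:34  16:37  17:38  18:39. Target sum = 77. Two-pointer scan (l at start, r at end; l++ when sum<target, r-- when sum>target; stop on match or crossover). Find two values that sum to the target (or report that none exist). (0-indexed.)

l=0 r=18: -7+39=32 <77, l++
l=1 r=18: -2+39=37 <77, l++
l=2 r=18: 2+39=41 <77, l++
l=3 r=18: 3+39=42 <77, l++
l=4 r=18: 4+39=43 <77, l++
l=5 r=18: 5+39=44 <77, l++
l=6 r=18: 6+39=45 <77, l++
l=7 r=18: 8+39=47 <77, l++
l=8 r=18: 17+39=56 <77, l++
l=9 r=18: 19+39=58 <77, l++
l=10 r=18: 20+39=59 <77, l++
l=11 r=18: 27+39=66 <77, l++
l=12 r=18: 30+39=69 <77, l++
l=13 r=18: 31+39=70 <77, l++
l=14 r=18: 32+39=71 <77, l++
l=15 r=18: 34+39=73 <77, l++
l=16 r=18: 37+39=76 <77, l++
l=17 r=18: 38+39=77, found

(38, 39)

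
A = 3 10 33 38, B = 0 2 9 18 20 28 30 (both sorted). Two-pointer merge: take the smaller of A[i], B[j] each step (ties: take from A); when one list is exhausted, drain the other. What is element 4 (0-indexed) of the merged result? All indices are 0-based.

merged[4] = 10

[i=0,j=0] A[i]=3>B[j]=0 take 0 → j++
[i=0,j=1] A[i]=3>B[j]=2 take 2 → j++
[i=0,j=2] A[i]=3<=B[j]=9 take 3 → i++
[i=1,j=2] A[i]=10>B[j]=9 take 9 → j++
[i=1,j=3] A[i]=10<=B[j]=18 take 10 → i++
[i=2,j=3] A[i]=33>B[j]=18 take 18 → j++
[i=2,j=4] A[i]=33>B[j]=20 take 20 → j++
[i=2,j=5] A[i]=33>B[j]=28 take 28 → j++
[i=2,j=6] A[i]=33>B[j]=30 take 30 → j++
[i=2,j=7] B done, take A[i]=33 → i++
[i=3,j=7] B done, take A[i]=38 → i++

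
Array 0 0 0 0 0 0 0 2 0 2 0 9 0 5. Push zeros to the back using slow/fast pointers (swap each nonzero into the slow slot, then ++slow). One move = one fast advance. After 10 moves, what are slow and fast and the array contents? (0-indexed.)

slow=2, fast=10, a=[2, 2, 0, 0, 0, 0, 0, 0, 0, 0, 0, 9, 0, 5]

(s=0,f=0) a[fast]=0 → fast++
(s=0,f=1) a[fast]=0 → fast++
(s=0,f=2) a[fast]=0 → fast++
(s=0,f=3) a[fast]=0 → fast++
(s=0,f=4) a[fast]=0 → fast++
(s=0,f=5) a[fast]=0 → fast++
(s=0,f=6) a[fast]=0 → fast++
(s=0,f=7) a[fast]=2≠0 swap→a[0]=2 → slow++,fast++
(s=1,f=8) a[fast]=0 → fast++
(s=1,f=9) a[fast]=2≠0 swap→a[1]=2 → slow++,fast++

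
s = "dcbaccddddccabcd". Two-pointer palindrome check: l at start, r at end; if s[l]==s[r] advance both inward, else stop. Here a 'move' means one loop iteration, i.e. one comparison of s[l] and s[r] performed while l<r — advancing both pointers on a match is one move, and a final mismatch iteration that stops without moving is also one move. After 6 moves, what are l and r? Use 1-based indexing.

l=1 r=16: 'd'=='d', l++,r--
l=2 r=15: 'c'=='c', l++,r--
l=3 r=14: 'b'=='b', l++,r--
l=4 r=13: 'a'=='a', l++,r--
l=5 r=12: 'c'=='c', l++,r--
l=6 r=11: 'c'=='c', l++,r--

l=7, r=10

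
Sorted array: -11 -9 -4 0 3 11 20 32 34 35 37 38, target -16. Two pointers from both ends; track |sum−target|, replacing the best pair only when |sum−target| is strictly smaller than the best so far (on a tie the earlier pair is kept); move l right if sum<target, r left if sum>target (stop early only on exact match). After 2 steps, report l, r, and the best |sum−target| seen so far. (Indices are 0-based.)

[0,11] -11+38=27 d=43 * → r--
[0,10] -11+37=26 d=42 * → r--

l=0, r=9, best |Δ|=42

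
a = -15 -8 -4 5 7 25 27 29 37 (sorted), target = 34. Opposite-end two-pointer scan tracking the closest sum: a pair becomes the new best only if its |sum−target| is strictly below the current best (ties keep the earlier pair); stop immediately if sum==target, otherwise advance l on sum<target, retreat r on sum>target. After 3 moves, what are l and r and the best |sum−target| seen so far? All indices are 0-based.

l=3, r=8, best |Δ|=1

l=0 r=8: -15+37=22 d=12 *, l++
l=1 r=8: -8+37=29 d=5 *, l++
l=2 r=8: -4+37=33 d=1 *, l++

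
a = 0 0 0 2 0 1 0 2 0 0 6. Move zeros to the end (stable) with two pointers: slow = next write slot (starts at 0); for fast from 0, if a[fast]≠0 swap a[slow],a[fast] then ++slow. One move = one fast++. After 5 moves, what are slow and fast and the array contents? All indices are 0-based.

(s=0,f=0) a[fast]=0 → fast++
(s=0,f=1) a[fast]=0 → fast++
(s=0,f=2) a[fast]=0 → fast++
(s=0,f=3) a[fast]=2≠0 swap→a[0]=2 → slow++,fast++
(s=1,f=4) a[fast]=0 → fast++

slow=1, fast=5, a=[2, 0, 0, 0, 0, 1, 0, 2, 0, 0, 6]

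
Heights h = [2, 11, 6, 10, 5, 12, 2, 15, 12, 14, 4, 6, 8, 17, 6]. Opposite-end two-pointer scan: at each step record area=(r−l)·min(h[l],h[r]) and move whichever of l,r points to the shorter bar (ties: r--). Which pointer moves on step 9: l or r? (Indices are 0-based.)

l

[0,14] min(2,6)*14=28 best=28 * → l++
[1,14] min(11,6)*13=78 best=78 * → r--
[1,13] min(11,17)*12=132 best=132 * → l++
[2,13] min(6,17)*11=66 best=132 → l++
[3,13] min(10,17)*10=100 best=132 → l++
[4,13] min(5,17)*9=45 best=132 → l++
[5,13] min(12,17)*8=96 best=132 → l++
[6,13] min(2,17)*7=14 best=132 → l++
[7,13] min(15,17)*6=90 best=132 → l++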